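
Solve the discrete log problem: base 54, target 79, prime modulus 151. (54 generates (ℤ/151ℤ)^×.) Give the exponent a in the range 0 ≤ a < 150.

Baby-step giant-step with m = ceil(sqrt(150)) = 13.
Baby table (54^j mod 151 for j=0..12):
  0:1  1:54  2:47  3:122  4:95  5:147  6:86  7:114
  8:116  9:73  10:16  11:109  12:148
Giant step factor: 54^(-13) ≡ 96 (mod 151).
Scan 79·96^i mod 151 for i = 0, 1, …:
  i=0: 79   i=1: 34   i=2: 93   i=3: 19
  i=4: 12   i=5: 95
Match at i=5, j=4: a = 5·13 + 4 = 69.

69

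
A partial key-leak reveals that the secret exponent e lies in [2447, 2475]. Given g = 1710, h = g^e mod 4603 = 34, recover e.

2465

Compute 1710^2447 mod 4603 = 3696, then multiply by 1710 repeatedly:
  1710^2447=3696  1710^2448=241  1710^2449=2443  1710^2450=2609  1710^2451=1083
  1710^2452=1524  1710^2453=742  1710^2454=2995  1710^2455=2914  1710^2456=2494
  1710^2457=2362  1710^2458=2189  1710^2459=951  1710^2460=1351  1710^2461=4107
  1710^2462=3395  1710^2463=1067  1710^2464=1782  1710^2465=34
Found 34 at exponent 2465.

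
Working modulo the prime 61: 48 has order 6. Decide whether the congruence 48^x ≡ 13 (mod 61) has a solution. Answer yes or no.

yes

⟨48⟩ has order 6; its elements mod 61 are {1, 13, 14, 47, 48, 60}.
13 is in this set.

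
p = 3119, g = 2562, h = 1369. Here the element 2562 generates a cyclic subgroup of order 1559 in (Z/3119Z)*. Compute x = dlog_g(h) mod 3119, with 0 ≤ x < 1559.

841

Baby-step giant-step with m = ceil(sqrt(1559)) = 40.
Baby table (2562^j mod 3119 for j=0..39):
  0:1  1:2562  2:1468  3:2621  4:2914  5:1901  6:1603  7:2282
  8:1478  9:170  10:1999  11:40  12:2672  13:2578  14:1913  15:1157
  16:1184  17:1740  18:829  19:2978  20:562  21:1985  22:1600  23:834
  24:193  25:1664  26:2614  27:575  28:982  29:1970  30:598  31:647
  32:1425  33:1620  34:2170  35:1482  36:1061  37:1633  38:1167  39:1852
Giant step factor: 2562^(-40) ≡ 741 (mod 3119).
Scan 1369·741^i mod 3119 for i = 0, 1, …:
  i=0: 1369   i=1: 754   i=2: 413   i=3: 371
  i=4: 439   i=5: 923   i=6: 882   i=7: 1691
  i=8: 2312   i=9: 861     …   i=20: 2087
  i=21: 2562
Match at i=21, j=1: x = 21·40 + 1 = 841.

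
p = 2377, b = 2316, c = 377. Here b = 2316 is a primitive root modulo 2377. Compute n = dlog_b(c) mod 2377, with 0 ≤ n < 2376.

Baby-step giant-step with m = ceil(sqrt(2376)) = 49.
Baby table (2316^j mod 2377 for j=0..48):
  0:1  1:2316  2:1344  3:1211  4:2193  5:1716  6:2289  7:614
  8:578  9:397  10:1930  11:1120  12:613  13:639  14:1430  15:719
  16:1304  17:1274  18:727  19:816  20:141  21:907  22:1721  23:1984
  24:203  25:1879  26:1854  27:1002  28:680  29:1306  30:1152  31:1038
  32:861  33:2150  34:1962  35:1545  36:835  37:1359  38:296  39:960
  40:865  41:1906  42:207  43:1635  44:99  45:1092  46:2321  47:1039
  48:800
Giant step factor: 2316^(-49) ≡ 1496 (mod 2377).
Scan 377·1496^i mod 2377 for i = 0, 1, …:
  i=0: 377   i=1: 643   i=2: 1620   i=3: 1357
  i=4: 114   i=5: 1777   i=6: 906   i=7: 486
  i=8: 2071   i=9: 985     …   i=40: 551
  i=41: 1854
Match at i=41, j=26: n = 41·49 + 26 = 2035.

2035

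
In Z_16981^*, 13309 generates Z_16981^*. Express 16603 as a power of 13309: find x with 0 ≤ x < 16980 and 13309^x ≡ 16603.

Baby-step giant-step with m = ceil(sqrt(16980)) = 131.
Baby table (13309^j mod 16981 for j=0..130):
  0:1  1:13309  2:670  3:2005  4:7394  5:1851  6:12509  7:557
  8:9397  9:16589  10:13020  11:9056  12:12147  13:5303  14:4591  15:3981
  16:2409  17:1253  18:835  19:7441  20:16058  21:10037  22:9887  23:314
  24:1700  25:6608  26:1273  27:12300  28:3860  29:5215  30:5088  31:12945
  32:12760  33:12840  34:7757  35:10414  36:1004  37:15170  38:10421  39:9262
  40:2879  41:7475  42:10077  43:15836  44:10133  45:13976  46:13691  47:7389
  48:3230  49:9159  50:7513  51:6389  52:7334  53:1418  54:6271  55:16105
  56:7263  57:7415  58:9644  59:9598  60:8700  61:11842  62:4517  63:4013
  64:3772  65:5712  66:14052  67:6315  68:7366  69:2781  70:10730  71:12341
  72:6137  73:15704  74:2388  75:10441  76:3746  77:16279  78:13613  79:5128
  80:1913  81:5598  82:8135  83:14840  84:16530  85:8915  86:3488  87:12719
  88:10563  89:14249  90:13114  91:3508  92:7203  93:6982  94:3406  95:8165
  96:6566  97:2668  98:1141  99:4555  100:325  101:12251  102:13978  103:6347
  104:8729  105:7240  106:6966  107:11215  108:14426  109:8448  110:3231  111:5487
  112:8183  113:8394  114:14728  115:3269  116:1799  117:16662  118:16660  119:7023
  120:5683  121:1673  122:3866  123:164  124:9108  125:7994  126:6181  127:6965
  128:14887  129:13756  130:6443
Giant step factor: 13309^(-131) ≡ 11768 (mod 16981).
Scan 16603·11768^i mod 16981 for i = 0, 1, …:
  i=0: 16603   i=1: 718   i=2: 9867   i=3: 15759
  i=4: 2411   i=5: 14378   i=6: 1620   i=7: 11478
  i=8: 6230   i=9: 7663     …   i=76: 16610
  i=77: 15170
Match at i=77, j=37: x = 77·131 + 37 = 10124.

10124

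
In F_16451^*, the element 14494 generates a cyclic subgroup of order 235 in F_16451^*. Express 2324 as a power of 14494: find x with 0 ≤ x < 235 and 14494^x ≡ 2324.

43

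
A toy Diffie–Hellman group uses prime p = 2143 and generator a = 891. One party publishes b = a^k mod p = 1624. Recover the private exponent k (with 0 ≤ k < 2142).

588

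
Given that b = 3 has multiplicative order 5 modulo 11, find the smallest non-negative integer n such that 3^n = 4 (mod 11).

4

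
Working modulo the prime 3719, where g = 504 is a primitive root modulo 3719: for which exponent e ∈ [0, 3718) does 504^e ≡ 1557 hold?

Baby-step giant-step with m = ceil(sqrt(3718)) = 61.
Baby table (504^j mod 3719 for j=0..60):
  0:1  1:504  2:1124  3:1208  4:2635  5:357  6:1416  7:3335
  8:3571  9:3507  10:1003  11:3447  12:515  13:2949  14:2415  15:1047
  16:3309  17:1624  18:316  19:3066  20:1879  21:2390  22:3323  23:1242
  24:1176  25:1383  26:1579  27:3669  28:833  29:3304  30:2823  31:2134
  32:745  33:3580  34:605  35:3681  36:3162  37:1916  38:2443  39:283
  40:1310  41:1977  42:3435  43:1905  44:618  45:2795  46:2898  47:2744
  48:3227  49:1205  50:1123  51:704  52:1511  53:2868  54:2500  55:2978
  56:2155  57:172  58:1151  59:3659  60:3231
Giant step factor: 504^(-61) ≡ 2905 (mod 3719).
Scan 1557·2905^i mod 3719 for i = 0, 1, …:
  i=0: 1557   i=1: 781   i=2: 215   i=3: 3502
  i=4: 1845   i=5: 646   i=6: 2254   i=7: 2430
  i=8: 488   i=9: 701     …   i=38: 1694
  i=39: 833
Match at i=39, j=28: e = 39·61 + 28 = 2407.

2407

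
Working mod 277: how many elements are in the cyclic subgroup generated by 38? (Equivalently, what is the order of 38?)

92

The order of 38 must divide p − 1 = 276 = 2^2 · 3 · 23.
Divisors: 1, 2, 3, 4, 6, 12, 23, 46, 69, 92, 138, 276.
Check each in increasing order: 38^1 ≡ 38;  38^2 ≡ 59;  38^3 ≡ 26;  38^4 ≡ 157;  38^6 ≡ 122;  38^12 ≡ 203;  38^23 ≡ 217;  38^46 ≡ 276;  38^69 ≡ 60;  38^92 ≡ 1.
Smallest exponent giving 1 is 92.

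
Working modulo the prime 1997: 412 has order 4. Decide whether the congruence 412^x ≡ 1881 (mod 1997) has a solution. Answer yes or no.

no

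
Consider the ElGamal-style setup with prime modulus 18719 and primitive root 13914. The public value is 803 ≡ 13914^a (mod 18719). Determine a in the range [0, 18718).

14823

Baby-step giant-step with m = ceil(sqrt(18718)) = 137.
Baby table (13914^j mod 18719 for j=0..136):
  0:1  1:13914  2:7498  3:6185  4:6847  5:8167  6:11308  7:6317
  8:9033  9:5796  10:4092  11:11609  12:1375  13:932  14:14300  15:5949
  16:17687  17:16944  18:11730  19:259  20:9678  21:13925  22:10800  23:13787
  24:6  25:8608  26:7550  27:18391  28:3644  29:11564  30:11691  31:464
  32:16760  33:16057  34:5833  35:13497  36:8250  37:5592  38:10924  39:16975
  40:12527  41:8069  42:14223  43:1554  44:1911  45:8674  46:8643  47:7846
  48:36  49:14210  50:7862  51:16751  52:3145  53:13227  54:13989  55:2784
  56:6965  57:2747  58:16279  59:6106  60:12062  61:14833  62:9387  63:8255
  64:286  65:10976  66:10462  67:9324  68:11466  69:14606  70:14420  71:9638
  72:216  73:10384  74:9734  75:6911  76:151  77:4486  78:9058  79:16704
  80:4352  81:16482  82:4079  83:17917  84:16215  85:14122  86:165  87:12092
  88:1716  89:9699  90:6615  91:18506  92:12639  93:12760  94:11644  95:1671
  96:1296  97:6147  98:2247  99:4028  100:906  101:8197  102:16910  103:6629
  104:7393  105:5297  106:5755  107:13907  108:3695  109:9856  110:990  111:16395
  112:10296  113:2037  114:2252  115:17441  116:958  117:1684  118:13707  119:10026
  120:7776  121:18163  122:13482  123:5449  124:5436  125:11744  126:7865  127:2336
  128:6920  129:13063  130:15811  131:8566  132:3451  133:2979  134:5940  135:4775
  136:5619
Giant step factor: 13914^(-137) ≡ 11663 (mod 18719).
Scan 803·11663^i mod 18719 for i = 0, 1, …:
  i=0: 803   i=1: 5889   i=2: 3396   i=3: 16863
  i=4: 11355   i=5: 15159   i=6: 17181   i=7: 13827
  i=8: 116   i=9: 5140     …   i=107: 15769
  i=108: 18391
Match at i=108, j=27: a = 108·137 + 27 = 14823.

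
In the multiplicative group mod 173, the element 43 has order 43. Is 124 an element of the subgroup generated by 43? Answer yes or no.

yes

124 ∈ ⟨43⟩ iff 124^43 ≡ 1 (mod 173), since |⟨43⟩| = 43.
124^43 mod 173 = 1.
Since 1 = 1, 124 lies in the subgroup.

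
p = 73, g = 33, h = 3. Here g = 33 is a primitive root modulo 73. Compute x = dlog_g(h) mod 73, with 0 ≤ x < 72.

6

Successive powers of 33 modulo 73:
  33^0=1  33^1=33  33^2=67  33^3=21  33^4=36  33^5=20
  33^6=3
So 33^6 ≡ 3 (mod 73), giving x = 6.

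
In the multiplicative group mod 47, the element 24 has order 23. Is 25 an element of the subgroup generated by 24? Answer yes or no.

yes

⟨24⟩ has order 23; its elements mod 47 are {1, 2, 3, 4, 6, 7, 8, 9, 12, 14, 16, 17, 18, 21, 24, 25, 27, 28, 32, 34, 36, 37, 42}.
25 is in this set.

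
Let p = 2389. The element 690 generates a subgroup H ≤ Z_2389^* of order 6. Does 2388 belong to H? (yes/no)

yes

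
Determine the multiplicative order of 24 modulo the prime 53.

The order of 24 must divide p − 1 = 52 = 2^2 · 13.
Divisors: 1, 2, 4, 13, 26, 52.
Check each in increasing order: 24^1 ≡ 24;  24^2 ≡ 46;  24^4 ≡ 49;  24^13 ≡ 1.
Smallest exponent giving 1 is 13.

13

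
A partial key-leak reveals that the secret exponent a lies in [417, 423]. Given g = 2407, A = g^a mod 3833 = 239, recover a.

422

Compute 2407^417 mod 3833 = 1019, then multiply by 2407 repeatedly:
  2407^417=1019  2407^418=3446  2407^419=3743  2407^420=1851  2407^421=1411
  2407^422=239
Found 239 at exponent 422.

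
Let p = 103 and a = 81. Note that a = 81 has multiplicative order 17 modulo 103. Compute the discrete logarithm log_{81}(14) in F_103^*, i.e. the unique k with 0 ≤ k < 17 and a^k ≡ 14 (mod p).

16

Successive powers of 81 modulo 103:
  81^0=1  81^1=81  81^2=72  81^3=64  81^4=34  81^5=76
  81^6=79  81^7=13  81^8=23  81^9=9  81^10=8  81^11=30
  81^12=61  81^13=100  81^14=66  81^15=93  81^16=14
So 81^16 ≡ 14 (mod 103), giving k = 16.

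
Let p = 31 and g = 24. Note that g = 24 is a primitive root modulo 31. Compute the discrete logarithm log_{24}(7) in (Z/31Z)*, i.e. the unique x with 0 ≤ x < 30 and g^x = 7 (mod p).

Successive powers of 24 modulo 31:
  24^0=1  24^1=24  24^2=18  24^3=29  24^4=14  24^5=26
  24^6=4  24^7=3  24^8=10  24^9=23  24^10=25  24^11=11
  24^12=16  24^13=12  24^14=9  24^15=30  24^16=7
So 24^16 ≡ 7 (mod 31), giving x = 16.

16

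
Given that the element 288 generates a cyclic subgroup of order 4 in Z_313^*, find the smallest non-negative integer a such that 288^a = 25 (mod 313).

3

Successive powers of 288 modulo 313:
  288^0=1  288^1=288  288^2=312  288^3=25
So 288^3 ≡ 25 (mod 313), giving a = 3.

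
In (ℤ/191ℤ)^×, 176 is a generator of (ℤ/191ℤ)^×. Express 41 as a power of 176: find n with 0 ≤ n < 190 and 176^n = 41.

5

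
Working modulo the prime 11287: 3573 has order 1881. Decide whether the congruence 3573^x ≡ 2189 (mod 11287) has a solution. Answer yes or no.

2189 ∈ ⟨3573⟩ iff 2189^1881 ≡ 1 (mod 11287), since |⟨3573⟩| = 1881.
2189^1881 mod 11287 = 7090.
Since 7090 ≠ 1, 2189 does not lie in the subgroup.

no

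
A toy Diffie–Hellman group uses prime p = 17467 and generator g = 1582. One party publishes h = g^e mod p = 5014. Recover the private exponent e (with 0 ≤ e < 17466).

151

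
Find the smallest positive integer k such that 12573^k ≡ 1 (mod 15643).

7821

The order of 12573 must divide p − 1 = 15642 = 2 · 3^2 · 11 · 79.
Divisors: 1, 2, 3, 6, 9, 11, 18, 22, 33, 66, 79, 99, 158, 198, 237, 474, 711, 869, 1422, 1738, 2607, 5214, 7821, 15642.
Check each in increasing order: 12573^1 ≡ 12573;  12573^2 ≡ 7814;  12573^3 ≡ 7382;  12573^6 ≡ 9355;  12573^9 ≡ 10408;  12573^11 ≡ 155;  12573^18 ≡ 14332;  12573^22 ≡ 8382;  12573^33 ≡ 841;  12573^66 ≡ 3346;  12573^79 ≡ 5382;  12573^99 ≡ 13889;  12573^158 ≡ 10731;  12573^198 ≡ 10488;  12573^237 ≡ 286;  12573^474 ≡ 3581;  12573^711 ≡ 7371;  12573^869 ≡ 7193;  12573^1422 ≡ 3502;  12573^1738 ≡ 7848;  12573^2607 ≡ 10720;  12573^5214 ≡ 4922;  12573^7821 ≡ 1.
Smallest exponent giving 1 is 7821.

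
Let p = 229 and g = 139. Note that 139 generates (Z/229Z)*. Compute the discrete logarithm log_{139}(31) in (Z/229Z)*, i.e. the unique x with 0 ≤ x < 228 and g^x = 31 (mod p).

Baby-step giant-step with m = ceil(sqrt(228)) = 16.
Baby table (139^j mod 229 for j=0..15):
  0:1  1:139  2:85  3:136  4:126  5:110  6:176  7:190
  8:75  9:120  10:192  11:124  12:61  13:6  14:147  15:52
Giant step factor: 139^(-16) ≡ 158 (mod 229).
Scan 31·158^i mod 229 for i = 0, 1, …:
  i=0: 31   i=1: 89   i=2: 93   i=3: 38
  i=4: 50   i=5: 114   i=6: 150   i=7: 113
  i=8: 221   i=9: 110
Match at i=9, j=5: x = 9·16 + 5 = 149.

149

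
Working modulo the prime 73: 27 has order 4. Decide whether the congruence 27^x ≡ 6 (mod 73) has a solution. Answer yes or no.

⟨27⟩ has order 4; its elements mod 73 are {1, 27, 46, 72}.
6 is not in this set.

no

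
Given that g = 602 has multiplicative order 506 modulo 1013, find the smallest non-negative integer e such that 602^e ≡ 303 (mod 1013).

358

Baby-step giant-step with m = ceil(sqrt(506)) = 23.
Baby table (602^j mod 1013 for j=0..22):
  0:1  1:602  2:763  3:437  4:707  5:154  6:525  7:1007
  8:440  9:487  10:417  11:823  12:89  13:902  14:36  15:399
  16:117  17:537  18:127  19:479  20:666  21:797  22:645
Giant step factor: 602^(-23) ≡ 899 (mod 1013).
Scan 303·899^i mod 1013 for i = 0, 1, …:
  i=0: 303   i=1: 913   i=2: 257   i=3: 79
  i=4: 111   i=5: 515   i=6: 44   i=7: 49
  i=8: 492   i=9: 640     …   i=14: 934
  i=15: 902
Match at i=15, j=13: e = 15·23 + 13 = 358.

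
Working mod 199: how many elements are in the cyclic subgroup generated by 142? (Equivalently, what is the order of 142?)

198

The order of 142 must divide p − 1 = 198 = 2 · 3^2 · 11.
Divisors: 1, 2, 3, 6, 9, 11, 18, 22, 33, 66, 99, 198.
Check each in increasing order: 142^1 ≡ 142;  142^2 ≡ 65;  142^3 ≡ 76;  142^6 ≡ 5;  142^9 ≡ 181;  142^11 ≡ 24;  142^18 ≡ 125;  142^22 ≡ 178;  142^33 ≡ 93;  142^66 ≡ 92;  142^99 ≡ 198;  142^198 ≡ 1.
Smallest exponent giving 1 is 198.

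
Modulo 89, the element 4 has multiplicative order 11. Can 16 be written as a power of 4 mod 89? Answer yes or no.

16 ∈ ⟨4⟩ iff 16^11 ≡ 1 (mod 89), since |⟨4⟩| = 11.
16^11 mod 89 = 1.
Since 1 = 1, 16 lies in the subgroup.

yes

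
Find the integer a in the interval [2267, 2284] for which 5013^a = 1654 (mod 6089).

2284

Compute 5013^2267 mod 6089 = 2327, then multiply by 5013 repeatedly:
  5013^2267=2327  5013^2268=4816  5013^2269=5812  5013^2270=5780  5013^2271=3678
  5013^2272=322  5013^2273=601  5013^2274=4847  5013^2275=2901  5013^2276=2181
  5013^2277=3598  5013^2278=1156  5013^2279=4389  5013^2280=2500  5013^2281=1338
  5013^2282=3405  5013^2283=1798  5013^2284=1654
Found 1654 at exponent 2284.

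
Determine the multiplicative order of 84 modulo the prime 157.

156

The order of 84 must divide p − 1 = 156 = 2^2 · 3 · 13.
Divisors: 1, 2, 3, 4, 6, 12, 13, 26, 39, 52, 78, 156.
Check each in increasing order: 84^1 ≡ 84;  84^2 ≡ 148;  84^3 ≡ 29;  84^4 ≡ 81;  84^6 ≡ 56;  84^12 ≡ 153;  84^13 ≡ 135;  84^26 ≡ 13;  84^39 ≡ 28;  84^52 ≡ 12;  84^78 ≡ 156;  84^156 ≡ 1.
Smallest exponent giving 1 is 156.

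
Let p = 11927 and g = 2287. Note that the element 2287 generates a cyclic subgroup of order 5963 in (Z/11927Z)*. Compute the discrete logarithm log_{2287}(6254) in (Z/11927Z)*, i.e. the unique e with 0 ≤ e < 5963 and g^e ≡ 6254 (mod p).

Baby-step giant-step with m = ceil(sqrt(5963)) = 78.
Baby table (2287^j mod 11927 for j=0..77):
  0:1  1:2287  2:6343  3:3209  4:3878  5:7225  6:4680  7:4641
  8:10864  9:2027  10:8073  11:11882  12:4428  13:813  14:10646  15:4395
  16:8831  17:4086  18:5841  19:127  20:4201  21:6452  22:2025  23:3499
  24:11123  25:9937  26:4984  27:8123  28:6962  29:11476  30:6212  31:1787
  32:7835  33:4291  34:9523  35:399  36:6061  37:2333  38:4202  39:8739
  40:8368  41:6708  42:3074  43:5235  44:9664  45:837  46:5899  47:1576
  48:2358  49:1742  50:336  51:5104  52:8242  53:4794  54:2965  55:6419
  56:10043  57:8866  58:642  59:1233  60:5099  61:8734  62:8860  63:10774
  64:10883  65:9699  66:9320  67:1291  68:6548  69:6891  70:4150  71:9085
  72:561  73:6818  74:4177  75:11199  76:4844  77:9972
Giant step factor: 2287^(-78) ≡ 2610 (mod 11927).
Scan 6254·2610^i mod 11927 for i = 0, 1, …:
  i=0: 6254   i=1: 6804   i=2: 11064   i=3: 1773
  i=4: 11781   i=5: 604   i=6: 2076   i=7: 3502
  i=8: 4138   i=9: 6245     …   i=60: 9152
  i=61: 8866
Match at i=61, j=57: e = 61·78 + 57 = 4815.

4815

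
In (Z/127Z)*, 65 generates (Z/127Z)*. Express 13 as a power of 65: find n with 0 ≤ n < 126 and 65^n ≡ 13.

4

Successive powers of 65 modulo 127:
  65^0=1  65^1=65  65^2=34  65^3=51  65^4=13
So 65^4 ≡ 13 (mod 127), giving n = 4.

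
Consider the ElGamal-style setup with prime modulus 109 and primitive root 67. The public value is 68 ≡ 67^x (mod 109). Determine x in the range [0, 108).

Baby-step giant-step with m = ceil(sqrt(108)) = 11.
Baby table (67^j mod 109 for j=0..10):
  0:1  1:67  2:20  3:32  4:73  5:95  6:43  7:47
  8:97  9:68  10:87
Giant step factor: 67^(-11) ≡ 65 (mod 109).
Scan 68·65^i mod 109 for i = 0, 1, …:
  i=0: 68
Match at i=0, j=9: x = 0·11 + 9 = 9.

9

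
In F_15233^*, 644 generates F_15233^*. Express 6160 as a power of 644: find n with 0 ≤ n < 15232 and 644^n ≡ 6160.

Baby-step giant-step with m = ceil(sqrt(15232)) = 124.
Baby table (644^j mod 15233 for j=0..123):
  0:1  1:644  2:3445  3:9795  4:1518  5:2680  6:4591  7:1402
  8:4141  9:1029  10:7657  11:10849  12:10042  13:8256  14:547  15:1909
  16:10756  17:11082  18:7764  19:3592  20:13065  21:5244  22:10643  23:14475
  24:14537  25:8766  26:9094  27:7064  28:9782  29:8379  30:3594  31:14353
  32:12134  33:15000  34:2278  35:4664  36:2715  37:11898  38:113  39:11840
  40:8460  41:10059  42:3971  43:13413  44:861  45:6096  46:10943  47:9646
  48:12193  49:7297  50:7504  51:3715  52:879  53:2455  54:12021  55:3160
  56:9051  57:9838  58:13977  59:13718  60:14485  61:5744  62:12750  63:413
  64:7011  65:6116  66:8590  67:2381  68:10064  69:7191  70:172  71:4137
  72:13686  73:9110  74:2135  75:3970  76:12769  77:12649  78:11534  79:9425
  80:6966  81:7602  82:5895  83:3363  84:2686  85:8455  86:6839  87:1979
  88:10137  89:8504  90:7929  91:3221  92:2636  93:6721  94:2152  95:14918
  96:10402  97:11601  98:6874  99:9286  100:8848  101:970  102:127  103:5623
  104:10991  105:10092  106:9990  107:5234  108:4203  109:10491  110:7985  111:8819
  112:12760  113:6853  114:10995  115:12668  116:8537  117:13948  118:10275  119:5978
  120:11116  121:14427  122:14091  123:10969
Giant step factor: 644^(-124) ≡ 3442 (mod 15233).
Scan 6160·3442^i mod 15233 for i = 0, 1, …:
  i=0: 6160   i=1: 13617   i=2: 13006   i=3: 12098
  i=4: 9527   i=5: 10518   i=6: 9348   i=7: 3720
  i=8: 8520   i=9: 2315     …   i=41: 1501
  i=42: 2455
Match at i=42, j=53: n = 42·124 + 53 = 5261.

5261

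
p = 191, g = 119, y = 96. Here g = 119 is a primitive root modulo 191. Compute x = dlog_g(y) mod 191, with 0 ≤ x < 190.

Baby-step giant-step with m = ceil(sqrt(190)) = 14.
Baby table (119^j mod 191 for j=0..13):
  0:1  1:119  2:27  3:157  4:156  5:37  6:10  7:44
  8:79  9:42  10:32  11:179  12:100  13:58
Giant step factor: 119^(-14) ≡ 169 (mod 191).
Scan 96·169^i mod 191 for i = 0, 1, …:
  i=0: 96   i=1: 180   i=2: 51   i=3: 24
  i=4: 45   i=5: 156
Match at i=5, j=4: x = 5·14 + 4 = 74.

74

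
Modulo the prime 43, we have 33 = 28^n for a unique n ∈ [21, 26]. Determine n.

23

Compute 28^21 mod 43 = 42, then multiply by 28 repeatedly:
  28^21=42  28^22=15  28^23=33
Found 33 at exponent 23.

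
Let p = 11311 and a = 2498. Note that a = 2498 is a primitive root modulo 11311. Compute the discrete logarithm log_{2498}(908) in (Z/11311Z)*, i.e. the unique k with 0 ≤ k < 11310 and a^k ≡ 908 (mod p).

5849

Baby-step giant-step with m = ceil(sqrt(11310)) = 107.
Baby table (2498^j mod 11311 for j=0..106):
  0:1  1:2498  2:7643  3:10557  4:5445  5:5788  6:2966  7:363
  8:1894  9:3214  10:9073  11:8421  12:8509  13:2113  14:7348  15:8862
  16:1649  17:1998  18:2853  19:864  20:9182  21:9239  22:4582  23:10415
  24:1370  25:6338  26:8235  27:7632  28:5701  29:549  30:2771  31:10937
  32:4561  33:3201  34:10532  35:10861  36:7000  37:10505  38:11281  39:4237
  40:8241  41:11309  42:6315  43:7336  44:1508  45:421  46:11046  47:5379
  48:10585  49:7523  50:4883  51:4476  52:5780  53:5604  54:7085  55:7926
  56:4898  57:8013  58:7315  59:5605  60:9583  61:4258  62:4144  63:2147
  64:1792  65:8571  66:9946  67:6152  68:7358  69:11220  70:10213  71:5769
  72:748  73:2189  74:4909  75:1558  76:900  77:8622  78:1612  79:60
  80:2837  81:6140  82:4  83:9992  84:7950  85:8295  86:10469  87:530
  88:553  89:1452  90:7576  91:1545  92:2359  93:11062  94:103  95:8452
  96:6770  97:1515  98:6596  99:7992  100:101  101:3456  102:2795  103:3023
  104:7017  105:7727  106:5480
Giant step factor: 2498^(-107) ≡ 9691 (mod 11311).
Scan 908·9691^i mod 11311 for i = 0, 1, …:
  i=0: 908   i=1: 10781   i=2: 10275   i=3: 4292
  i=4: 3225   i=5: 1182   i=6: 8030   i=7: 10361
  i=8: 704   i=9: 1931     …   i=53: 4458
  i=54: 5769
Match at i=54, j=71: k = 54·107 + 71 = 5849.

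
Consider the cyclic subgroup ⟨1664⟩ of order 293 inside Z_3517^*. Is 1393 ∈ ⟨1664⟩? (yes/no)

yes

1393 ∈ ⟨1664⟩ iff 1393^293 ≡ 1 (mod 3517), since |⟨1664⟩| = 293.
1393^293 mod 3517 = 1.
Since 1 = 1, 1393 lies in the subgroup.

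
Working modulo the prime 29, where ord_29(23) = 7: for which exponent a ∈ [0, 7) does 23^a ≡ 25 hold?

5

Successive powers of 23 modulo 29:
  23^0=1  23^1=23  23^2=7  23^3=16  23^4=20  23^5=25
So 23^5 ≡ 25 (mod 29), giving a = 5.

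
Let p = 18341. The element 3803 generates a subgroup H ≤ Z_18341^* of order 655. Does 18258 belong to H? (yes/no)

18258 ∈ ⟨3803⟩ iff 18258^655 ≡ 1 (mod 18341), since |⟨3803⟩| = 655.
18258^655 mod 18341 = 1.
Since 1 = 1, 18258 lies in the subgroup.

yes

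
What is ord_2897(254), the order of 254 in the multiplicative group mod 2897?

724

The order of 254 must divide p − 1 = 2896 = 2^4 · 181.
Divisors: 1, 2, 4, 8, 16, 181, 362, 724, 1448, 2896.
Check each in increasing order: 254^1 ≡ 254;  254^2 ≡ 782;  254^4 ≡ 257;  254^8 ≡ 2315;  254^16 ≡ 2672;  254^181 ≡ 1120;  254^362 ≡ 2896;  254^724 ≡ 1.
Smallest exponent giving 1 is 724.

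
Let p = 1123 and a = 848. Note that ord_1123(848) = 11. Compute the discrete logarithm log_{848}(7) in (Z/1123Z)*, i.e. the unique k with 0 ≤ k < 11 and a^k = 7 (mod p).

Successive powers of 848 modulo 1123:
  848^0=1  848^1=848  848^2=384  848^3=1085  848^4=343  848^5=7
So 848^5 ≡ 7 (mod 1123), giving k = 5.

5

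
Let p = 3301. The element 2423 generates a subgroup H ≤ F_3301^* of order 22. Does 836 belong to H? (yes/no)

⟨2423⟩ has order 22; its elements mod 3301 are {1, 117, 205, 395, 485, 628, 854, 878, 888, 1550, 1565, 1736, 1751, 2413, 2423, 2447, 2673, 2816, 2906, 3096, 3184, 3300}.
836 is not in this set.

no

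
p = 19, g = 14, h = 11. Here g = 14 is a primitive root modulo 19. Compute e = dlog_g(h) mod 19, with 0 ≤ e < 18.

12

Successive powers of 14 modulo 19:
  14^0=1  14^1=14  14^2=6  14^3=8  14^4=17  14^5=10
  14^6=7  14^7=3  14^8=4  14^9=18  14^10=5  14^11=13
  14^12=11
So 14^12 ≡ 11 (mod 19), giving e = 12.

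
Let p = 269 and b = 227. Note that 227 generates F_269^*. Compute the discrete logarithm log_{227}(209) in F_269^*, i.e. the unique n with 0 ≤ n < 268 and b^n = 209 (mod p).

231

Baby-step giant-step with m = ceil(sqrt(268)) = 17.
Baby table (227^j mod 269 for j=0..16):
  0:1  1:227  2:150  3:156  4:173  5:266  6:126  7:88
  8:70  9:19  10:9  11:160  12:5  13:59  14:212  15:242
  16:58
Giant step factor: 227^(-17) ≡ 251 (mod 269).
Scan 209·251^i mod 269 for i = 0, 1, …:
  i=0: 209   i=1: 4   i=2: 197   i=3: 220
  i=4: 75   i=5: 264   i=6: 90   i=7: 263
  i=8: 108   i=9: 208   i=10: 22   i=11: 142
  i=12: 134   i=13: 9
Match at i=13, j=10: n = 13·17 + 10 = 231.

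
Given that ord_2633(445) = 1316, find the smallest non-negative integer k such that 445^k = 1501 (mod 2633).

Baby-step giant-step with m = ceil(sqrt(1316)) = 37.
Baby table (445^j mod 2633 for j=0..36):
  0:1  1:445  2:550  3:2514  4:2338  5:375  6:996  7:876
  8:136  9:2594  10:1076  11:2247  12:2008  13:973  14:1173  15:651
  16:65  17:2595  18:1521  19:164  20:1889  21:678  22:1548  23:1647
  24:941  25:98  26:1482  27:1240  28:1503  29:53  30:2521  31:187
  32:1592  33:163  34:1444  35:128  36:1667
Giant step factor: 445^(-37) ≡ 1829 (mod 2633).
Scan 1501·1829^i mod 2633 for i = 0, 1, …:
  i=0: 1501   i=1: 1743   i=2: 2017   i=3: 260
  i=4: 1600   i=5: 1137   i=6: 2136   i=7: 2005
  i=8: 2009   i=9: 1426     …   i=33: 274
  i=34: 876
Match at i=34, j=7: k = 34·37 + 7 = 1265.

1265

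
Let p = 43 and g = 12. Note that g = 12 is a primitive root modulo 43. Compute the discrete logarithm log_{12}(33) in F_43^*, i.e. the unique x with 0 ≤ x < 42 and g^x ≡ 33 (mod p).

Baby-step giant-step with m = ceil(sqrt(42)) = 7.
Baby table (12^j mod 43 for j=0..6):
  0:1  1:12  2:15  3:8  4:10  5:34  6:21
Giant step factor: 12^(-7) ≡ 7 (mod 43).
Scan 33·7^i mod 43 for i = 0, 1, …:
  i=0: 33   i=1: 16   i=2: 26   i=3: 10
Match at i=3, j=4: x = 3·7 + 4 = 25.

25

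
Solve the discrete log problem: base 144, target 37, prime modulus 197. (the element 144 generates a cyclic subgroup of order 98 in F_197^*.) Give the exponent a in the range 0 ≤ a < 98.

68

Baby-step giant-step with m = ceil(sqrt(98)) = 10.
Baby table (144^j mod 197 for j=0..9):
  0:1  1:144  2:51  3:55  4:40  5:47  6:70  7:33
  8:24  9:107
Giant step factor: 144^(-10) ≡ 61 (mod 197).
Scan 37·61^i mod 197 for i = 0, 1, …:
  i=0: 37   i=1: 90   i=2: 171   i=3: 187
  i=4: 178   i=5: 23   i=6: 24
Match at i=6, j=8: a = 6·10 + 8 = 68.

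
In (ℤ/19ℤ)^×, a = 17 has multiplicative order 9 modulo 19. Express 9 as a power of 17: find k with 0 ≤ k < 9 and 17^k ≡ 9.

Successive powers of 17 modulo 19:
  17^0=1  17^1=17  17^2=4  17^3=11  17^4=16  17^5=6
  17^6=7  17^7=5  17^8=9
So 17^8 ≡ 9 (mod 19), giving k = 8.

8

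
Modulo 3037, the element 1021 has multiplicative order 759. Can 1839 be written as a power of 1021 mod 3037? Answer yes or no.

no

1839 ∈ ⟨1021⟩ iff 1839^759 ≡ 1 (mod 3037), since |⟨1021⟩| = 759.
1839^759 mod 3037 = 3036.
Since 3036 ≠ 1, 1839 does not lie in the subgroup.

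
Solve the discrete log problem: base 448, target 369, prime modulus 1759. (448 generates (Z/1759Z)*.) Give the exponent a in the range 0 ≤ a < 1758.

246

Baby-step giant-step with m = ceil(sqrt(1758)) = 42.
Baby table (448^j mod 1759 for j=0..41):
  0:1  1:448  2:178  3:589  4:22  5:1061  6:398  7:645
  8:484  9:475  10:1720  11:118  12:94  13:1655  14:901  15:837
  16:309  17:1230  18:473  19:824  20:1521  21:675  22:1611  23:538
  24:41  25:778  26:262  27:1282  28:902  29:1285  30:487  31:60
  32:495  33:126  34:160  35:1320  36:336  37:1013  38:2  39:896
  40:356  41:1178
Giant step factor: 448^(-42) ≡ 40 (mod 1759).
Scan 369·40^i mod 1759 for i = 0, 1, …:
  i=0: 369   i=1: 688   i=2: 1135   i=3: 1425
  i=4: 712   i=5: 336
Match at i=5, j=36: a = 5·42 + 36 = 246.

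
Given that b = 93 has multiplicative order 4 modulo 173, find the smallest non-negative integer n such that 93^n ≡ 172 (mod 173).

Successive powers of 93 modulo 173:
  93^0=1  93^1=93  93^2=172
So 93^2 ≡ 172 (mod 173), giving n = 2.

2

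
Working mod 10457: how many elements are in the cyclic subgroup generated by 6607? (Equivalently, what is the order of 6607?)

The order of 6607 must divide p − 1 = 10456 = 2^3 · 1307.
Divisors: 1, 2, 4, 8, 1307, 2614, 5228, 10456.
Check each in increasing order: 6607^1 ≡ 6607;  6607^2 ≡ 4931;  6607^4 ≡ 2236;  6607^8 ≡ 1250;  6607^1307 ≡ 1.
Smallest exponent giving 1 is 1307.

1307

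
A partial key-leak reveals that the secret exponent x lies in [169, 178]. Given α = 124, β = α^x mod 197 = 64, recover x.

170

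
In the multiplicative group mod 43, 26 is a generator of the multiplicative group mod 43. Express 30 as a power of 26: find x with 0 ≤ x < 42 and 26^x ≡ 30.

13

Baby-step giant-step with m = ceil(sqrt(42)) = 7.
Baby table (26^j mod 43 for j=0..6):
  0:1  1:26  2:31  3:32  4:15  5:3  6:35
Giant step factor: 26^(-7) ≡ 37 (mod 43).
Scan 30·37^i mod 43 for i = 0, 1, …:
  i=0: 30   i=1: 35
Match at i=1, j=6: x = 1·7 + 6 = 13.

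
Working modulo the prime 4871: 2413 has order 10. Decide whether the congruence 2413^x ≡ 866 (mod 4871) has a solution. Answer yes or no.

⟨2413⟩ has order 10; its elements mod 4871 are {1, 178, 866, 1724, 2413, 2458, 3147, 4005, 4693, 4870}.
866 is in this set.

yes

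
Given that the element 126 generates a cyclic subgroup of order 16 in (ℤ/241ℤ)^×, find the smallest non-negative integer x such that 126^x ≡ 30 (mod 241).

Successive powers of 126 modulo 241:
  126^0=1  126^1=126  126^2=211  126^3=76  126^4=177  126^5=130
  126^6=233  126^7=197  126^8=240  126^9=115  126^10=30
So 126^10 ≡ 30 (mod 241), giving x = 10.

10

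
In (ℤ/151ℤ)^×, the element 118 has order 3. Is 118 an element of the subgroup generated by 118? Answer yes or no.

118 ∈ ⟨118⟩ iff 118^3 ≡ 1 (mod 151), since |⟨118⟩| = 3.
118^3 mod 151 = 1.
Since 1 = 1, 118 lies in the subgroup.

yes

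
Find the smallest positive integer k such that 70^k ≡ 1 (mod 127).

The order of 70 must divide p − 1 = 126 = 2 · 3^2 · 7.
Divisors: 1, 2, 3, 6, 7, 9, 14, 18, 21, 42, 63, 126.
Check each in increasing order: 70^1 ≡ 70;  70^2 ≡ 74;  70^3 ≡ 100;  70^6 ≡ 94;  70^7 ≡ 103;  70^9 ≡ 2;  70^14 ≡ 68;  70^18 ≡ 4;  70^21 ≡ 19;  70^42 ≡ 107;  70^63 ≡ 1.
Smallest exponent giving 1 is 63.

63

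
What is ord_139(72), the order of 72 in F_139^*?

138

The order of 72 must divide p − 1 = 138 = 2 · 3 · 23.
Divisors: 1, 2, 3, 6, 23, 46, 69, 138.
Check each in increasing order: 72^1 ≡ 72;  72^2 ≡ 41;  72^3 ≡ 33;  72^6 ≡ 116;  72^23 ≡ 97;  72^46 ≡ 96;  72^69 ≡ 138;  72^138 ≡ 1.
Smallest exponent giving 1 is 138.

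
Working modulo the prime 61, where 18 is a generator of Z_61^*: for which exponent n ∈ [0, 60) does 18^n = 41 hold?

18

Baby-step giant-step with m = ceil(sqrt(60)) = 8.
Baby table (18^j mod 61 for j=0..7):
  0:1  1:18  2:19  3:37  4:56  5:32  6:27  7:59
Giant step factor: 18^(-8) ≡ 22 (mod 61).
Scan 41·22^i mod 61 for i = 0, 1, …:
  i=0: 41   i=1: 48   i=2: 19
Match at i=2, j=2: n = 2·8 + 2 = 18.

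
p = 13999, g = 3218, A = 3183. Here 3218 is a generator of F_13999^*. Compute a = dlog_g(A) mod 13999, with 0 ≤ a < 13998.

Baby-step giant-step with m = ceil(sqrt(13998)) = 119.
Baby table (3218^j mod 13999 for j=0..118):
  0:1  1:3218  2:10263  3:2693  4:693  5:4233  6:767  7:4382
  8:4283  9:7678  10:13568  11:12942  12:331  13:1234  14:9295  15:9446
  16:5399  17:1223  18:1895  19:8545  20:3774  21:7599  22:11328  23:108
  24:11568  25:2483  26:10864  27:4849  28:9196  29:12841  30:11289  31:597
  32:3283  33:9448  34:11835  35:7750  36:7281  37:9931  38:12240  39:9133
  40:6093  41:8674  42:12925  43:1621  44:8750  45:5511  46:11664  47:3433
  48:2183  49:11395  50:5729  51:13238  52:927  53:1299  54:8480  55:4589
  56:12456  57:4271  58:11059  59:2404  60:8624  61:6014  62:6434  63:91
  64:12858  65:9999  66:7080  67:7067  68:7230  69:13801  70:6790  71:11780
  72:12747  73:2776  74:1806  75:2123  76:302  77:5905  78:5647  79:1344
  80:13300  81:4457  82:7650  83:7458  84:5558  85:8921  86:9828  87:2763
  88:1969  89:8694  90:7290  91:10895  92:6614  93:5372  94:12330  95:4774
  96:5829  97:13061  98:5300  99:4618  100:7785  101:7919  102:5162  103:8502
  104:5390  105:259  106:7521  107:12306  108:11536  109:11499  110:4425  111:2667
  112:1019  113:3376  114:744  115:363  116:6217  117:1735  118:11628
Giant step factor: 3218^(-119) ≡ 11550 (mod 13999).
Scan 3183·11550^i mod 13999 for i = 0, 1, …:
  i=0: 3183   i=1: 2276   i=2: 11677   i=3: 2984
  i=4: 13661   i=5: 1821   i=6: 6052   i=7: 3593
  i=8: 6114   i=9: 5744     …   i=110: 10199
  i=111: 10864
Match at i=111, j=26: a = 111·119 + 26 = 13235.

13235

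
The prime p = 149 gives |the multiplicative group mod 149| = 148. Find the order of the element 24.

The order of 24 must divide p − 1 = 148 = 2^2 · 37.
Divisors: 1, 2, 4, 37, 74, 148.
Check each in increasing order: 24^1 ≡ 24;  24^2 ≡ 129;  24^4 ≡ 102;  24^37 ≡ 148;  24^74 ≡ 1.
Smallest exponent giving 1 is 74.

74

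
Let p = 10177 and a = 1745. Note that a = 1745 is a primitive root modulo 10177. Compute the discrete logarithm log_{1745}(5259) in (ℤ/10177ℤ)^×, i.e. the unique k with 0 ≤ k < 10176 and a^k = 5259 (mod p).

8831

Baby-step giant-step with m = ceil(sqrt(10176)) = 101.
Baby table (1745^j mod 10177 for j=0..100):
  0:1  1:1745  2:2102  3:4270  4:1586  5:9603  6:5893  7:4515
  8:1677  9:5566  10:3812  11:6359  12:3525  13:4217  14:694  15:10144
  16:3477  17:1873  18:1568  19:8724  20:8765  21:9071  22:3660  23:5721
  24:9685  25:6505  26:3870  27:5799  28:3317  29:7629  30:1089  31:7383
  32:9430  33:9318  34:7241  35:5888  36:5967  37:1344  38:4570  39:6059
  40:9229  41:4591  42:1996  43:2486  44:2668  45:4771  46:609  47:4297
  48:7993  49:5295  50:9236  51:6629  52:6533  53:1845  54:3593  55:753
  56:1152  57:5371  58:9555  59:3549  60:5389  61:257  62:677  63:833
  64:8451  65:522  66:5137  67:8305  68:177  69:3555  70:5682  71:2692
  72:5943  73:172  74:5007  75:5349  76:1696  77:8190  78:3042  79:6073
  80:3128  81:3488  82:714  83:4336  84:4809  85:5857  86:2757  87:7421
  88:4501  89:7778  90:6669  91:5094  92:4509  93:1384  94:3131  95:8723
  96:7020  97:6969  98:9567  99:4135  100:82
Giant step factor: 1745^(-101) ≡ 4573 (mod 10177).
Scan 5259·4573^i mod 10177 for i = 0, 1, …:
  i=0: 5259   i=1: 1156   i=2: 4525   i=3: 2984
  i=4: 8652   i=5: 7597   i=6: 6980   i=7: 4468
  i=8: 6925   i=9: 7378     …   i=86: 4496
  i=87: 2668
Match at i=87, j=44: k = 87·101 + 44 = 8831.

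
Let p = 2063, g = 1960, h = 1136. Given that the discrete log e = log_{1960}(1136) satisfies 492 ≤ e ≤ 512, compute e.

507

Compute 1960^492 mod 2063 = 1302, then multiply by 1960 repeatedly:
  1960^492=1302  1960^493=2052  1960^494=1133  1960^495=892  1960^496=959
  1960^497=247  1960^498=1378  1960^499=413  1960^500=784  1960^501=1768
  1960^502=1503  1960^503=1979  1960^504=400  1960^505=60  1960^506=9
  1960^507=1136
Found 1136 at exponent 507.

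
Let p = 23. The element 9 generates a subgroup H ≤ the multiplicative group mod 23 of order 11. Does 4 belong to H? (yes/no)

yes

⟨9⟩ has order 11; its elements mod 23 are {1, 2, 3, 4, 6, 8, 9, 12, 13, 16, 18}.
4 is in this set.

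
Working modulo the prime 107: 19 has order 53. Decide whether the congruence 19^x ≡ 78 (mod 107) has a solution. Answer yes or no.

no

78 ∈ ⟨19⟩ iff 78^53 ≡ 1 (mod 107), since |⟨19⟩| = 53.
78^53 mod 107 = 106.
Since 106 ≠ 1, 78 does not lie in the subgroup.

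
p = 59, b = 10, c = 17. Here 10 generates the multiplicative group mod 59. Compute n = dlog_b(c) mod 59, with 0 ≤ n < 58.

14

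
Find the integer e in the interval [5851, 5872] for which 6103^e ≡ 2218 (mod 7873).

Compute 6103^5851 mod 7873 = 7778, then multiply by 6103 repeatedly:
  6103^5851=7778  6103^5852=2817  6103^5853=5392  6103^5854=6109  6103^5855=4572
  6103^5856=1004  6103^5857=2218
Found 2218 at exponent 5857.

5857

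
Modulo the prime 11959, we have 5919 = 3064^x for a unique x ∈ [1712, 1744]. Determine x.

Compute 3064^1712 mod 11959 = 3420, then multiply by 3064 repeatedly:
  3064^1712=3420  3064^1713=2796  3064^1714=4300  3064^1715=8341  3064^1716=441
  3064^1717=11816  3064^1718=4331  3064^1719=7653  3064^1720=9152  3064^1721=9832
  3064^1722=527  3064^1723=263  3064^1724=4579  3064^1725=2149  3064^1726=7086
  3064^1727=5919
Found 5919 at exponent 1727.

1727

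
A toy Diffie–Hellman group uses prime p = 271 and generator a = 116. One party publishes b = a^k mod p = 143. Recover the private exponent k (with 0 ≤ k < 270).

251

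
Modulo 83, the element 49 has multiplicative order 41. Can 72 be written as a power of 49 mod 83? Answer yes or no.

72 ∈ ⟨49⟩ iff 72^41 ≡ 1 (mod 83), since |⟨49⟩| = 41.
72^41 mod 83 = 82.
Since 82 ≠ 1, 72 does not lie in the subgroup.

no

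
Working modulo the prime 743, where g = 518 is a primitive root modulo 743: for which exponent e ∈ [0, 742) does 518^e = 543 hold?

Baby-step giant-step with m = ceil(sqrt(742)) = 28.
Baby table (518^j mod 743 for j=0..27):
  0:1  1:518  2:101  3:308  4:542  5:645  6:503  7:504
  8:279  9:380  10:688  11:487  12:389  13:149  14:653  15:189
  16:569  17:514  18:258  19:647  20:53  21:706  22:152  23:721
  24:492  25:7  26:654  27:707
Giant step factor: 518^(-28) ≡ 458 (mod 743).
Scan 543·458^i mod 743 for i = 0, 1, …:
  i=0: 543   i=1: 532   i=2: 695   i=3: 306
  i=4: 464   i=5: 14   i=6: 468   i=7: 360
  i=8: 677   i=9: 235     …   i=16: 320
  i=17: 189
Match at i=17, j=15: e = 17·28 + 15 = 491.

491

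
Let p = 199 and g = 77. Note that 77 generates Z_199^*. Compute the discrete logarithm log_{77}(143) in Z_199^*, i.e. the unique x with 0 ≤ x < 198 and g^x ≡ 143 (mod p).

Baby-step giant-step with m = ceil(sqrt(198)) = 15.
Baby table (77^j mod 199 for j=0..14):
  0:1  1:77  2:158  3:27  4:89  5:87  6:132  7:15
  8:160  9:181  10:7  11:141  12:111  13:189  14:26
Giant step factor: 77^(-15) ≡ 83 (mod 199).
Scan 143·83^i mod 199 for i = 0, 1, …:
  i=0: 143   i=1: 128   i=2: 77
Match at i=2, j=1: x = 2·15 + 1 = 31.

31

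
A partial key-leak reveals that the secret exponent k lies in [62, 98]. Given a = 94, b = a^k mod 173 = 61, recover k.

69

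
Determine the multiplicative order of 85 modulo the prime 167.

83

The order of 85 must divide p − 1 = 166 = 2 · 83.
Divisors: 1, 2, 83, 166.
Check each in increasing order: 85^1 ≡ 85;  85^2 ≡ 44;  85^83 ≡ 1.
Smallest exponent giving 1 is 83.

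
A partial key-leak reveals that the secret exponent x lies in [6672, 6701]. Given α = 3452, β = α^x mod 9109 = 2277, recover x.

6684

Compute 3452^6672 mod 9109 = 6161, then multiply by 3452 repeatedly:
  3452^6672=6161  3452^6673=7366  3452^6674=4213  3452^6675=5312  3452^6676=607
  3452^6677=294  3452^6678=3789  3452^6679=8213  3452^6680=4068  3452^6681=5767
  3452^6682=4519  3452^6683=4980  3452^6684=2277
Found 2277 at exponent 6684.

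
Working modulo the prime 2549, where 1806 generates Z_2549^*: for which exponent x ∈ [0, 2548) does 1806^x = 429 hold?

2438

Baby-step giant-step with m = ceil(sqrt(2548)) = 51.
Baby table (1806^j mod 2549 for j=0..50):
  0:1  1:1806  2:1465  3:2477  4:2516  5:1578  6:86  7:2376
  8:1089  9:1455  10:2260  11:611  12:2298  13:416  14:1890  15:229
  16:636  17:1566  18:1355  19:90  20:1953  21:1851  22:1167  23:2128
  24:1825  25:93  26:2273  27:1148  28:951  29:2029  30:1461  31:351
  32:1754  33:1866  34:218  35:1162  36:745  37:2147  38:453  39:2438
  40:905  41:521  42:345  43:1114  44:723  45:650  46:1360  47:1473
  48:1631  49:1491  50:1002
Giant step factor: 1806^(-51) ≡ 358 (mod 2549).
Scan 429·358^i mod 2549 for i = 0, 1, …:
  i=0: 429   i=1: 642   i=2: 426   i=3: 2117
  i=4: 833   i=5: 2530   i=6: 845   i=7: 1728
  i=8: 1766   i=9: 76     …   i=46: 1575
  i=47: 521
Match at i=47, j=41: x = 47·51 + 41 = 2438.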